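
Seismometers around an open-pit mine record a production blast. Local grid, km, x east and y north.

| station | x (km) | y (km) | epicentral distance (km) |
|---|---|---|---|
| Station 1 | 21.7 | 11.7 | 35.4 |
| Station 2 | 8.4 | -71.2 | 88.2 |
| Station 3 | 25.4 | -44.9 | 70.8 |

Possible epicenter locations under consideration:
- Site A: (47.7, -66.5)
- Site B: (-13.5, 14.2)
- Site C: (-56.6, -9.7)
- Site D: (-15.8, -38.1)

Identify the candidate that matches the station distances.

For each candidate, compare |candidate − station| to the reported distance:
Site A: residuals Station 1 47.0, Station 2 48.6, Station 3 39.8 → max 48.6 km
Site B: residuals Station 1 0.1, Station 2 0.0, Station 3 0.0 → max 0.1 km
Site C: residuals Station 1 45.8, Station 2 1.3, Station 3 18.4 → max 45.8 km
Site D: residuals Station 1 26.9, Station 2 47.2, Station 3 29.0 → max 47.2 km
Only Site B has all residuals ≈ 0.

Site B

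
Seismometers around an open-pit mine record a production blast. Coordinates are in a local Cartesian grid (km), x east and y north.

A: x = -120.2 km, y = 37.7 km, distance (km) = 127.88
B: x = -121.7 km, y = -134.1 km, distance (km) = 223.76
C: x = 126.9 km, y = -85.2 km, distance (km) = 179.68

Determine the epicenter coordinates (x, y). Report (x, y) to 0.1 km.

Circle about each station: (x + 120.2)² + (y − 37.7)² = 127.88²; (x + 121.7)² + (y + 134.1)² = 223.76²; (x − 126.9)² + (y + 85.2)² = 179.68².
Subtracting the A equation from the B and C equations removes the quadratic terms:
-3.0 x − 343.6 y = -16790.87
494.2 x − 245.8 y = -8438.29
Solving the 2×2 system: x ≈ 7.2, y ≈ 48.8 km.
Check against A (with the unrounded x, y): √((x + 120.2)²+(y − 37.7)²) = 127.88 ≈ 127.88 km. ✓

7.2 km east, 48.8 km north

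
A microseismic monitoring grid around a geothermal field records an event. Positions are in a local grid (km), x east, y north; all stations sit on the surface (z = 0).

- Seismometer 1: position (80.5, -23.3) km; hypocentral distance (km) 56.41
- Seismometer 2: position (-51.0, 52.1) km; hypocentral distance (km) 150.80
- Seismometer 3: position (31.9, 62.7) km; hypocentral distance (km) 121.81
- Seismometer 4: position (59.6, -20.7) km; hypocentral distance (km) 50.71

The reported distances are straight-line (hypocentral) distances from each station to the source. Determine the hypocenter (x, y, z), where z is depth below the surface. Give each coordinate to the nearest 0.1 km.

(51.9, -50.5, 40.3)

Each station gives a sphere (x−x_i)² + (y−y_i)² + z² = d_i² (stations at z=0).
Subtracting the Seismometer 1 sphere from Seismometer 2 and Seismometer 3: z² cancels, leaving linear equations in x and y:
-263.0 x + 150.8 y = -21266.28
-97.2 x + 172.0 y = -13729.83
Solving: x ≈ 51.911, y ≈ -50.489 km (keep extra digits for the depth step; rounded: 51.9, -50.5).
Then from the Seismometer 1 sphere: z² = 56.41² − (x − 80.5)² − (y + 23.3)² with x = 51.911, y = -50.489, so z ≈ 40.318 ≈ 40.3 km.
Check against Seismometer 4 (with the unrounded solution): distance 50.72 ≈ 50.71 km. ✓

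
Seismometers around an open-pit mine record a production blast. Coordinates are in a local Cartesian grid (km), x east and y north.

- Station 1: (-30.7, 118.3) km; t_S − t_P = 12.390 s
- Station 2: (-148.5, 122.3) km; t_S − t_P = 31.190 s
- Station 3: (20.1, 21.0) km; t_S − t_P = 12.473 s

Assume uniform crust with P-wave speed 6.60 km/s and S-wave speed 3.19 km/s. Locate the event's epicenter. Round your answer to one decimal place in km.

Distance from S−P lag: d = Δt · v_P v_S / (v_P − v_S) = Δt · (6.60·3.19)/(6.60−3.19) ≈ 6.1742·Δt.
So d_Station 1 = 76.50, d_Station 2 = 192.57, d_Station 3 = 77.01 km.
Circle about each station: (x + 30.7)² + (y − 118.3)² = 76.50²; (x + 148.5)² + (y − 122.3)² = 192.57²; (x − 20.1)² + (y − 21.0)² = 77.01².
Subtracting pairs of circle equations eliminates x²+y² and gives linear equations (the radical axes):
-235.6 x + 8.0 y = -9158.79
101.6 x − 194.6 y = -14170.66
Solving the 2×2 system: x ≈ 42.1, y ≈ 94.8 km.

x ≈ 42.1 km, y ≈ 94.8 km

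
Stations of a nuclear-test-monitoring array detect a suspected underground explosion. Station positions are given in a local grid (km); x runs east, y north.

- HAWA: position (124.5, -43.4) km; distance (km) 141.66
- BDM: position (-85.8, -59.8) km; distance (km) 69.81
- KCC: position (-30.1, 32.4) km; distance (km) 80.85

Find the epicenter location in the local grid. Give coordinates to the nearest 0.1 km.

Circle about each station: (x − 124.5)² + (y + 43.4)² = 141.66²; (x + 85.8)² + (y + 59.8)² = 69.81²; (x + 30.1)² + (y − 32.4)² = 80.85².
Subtracting the HAWA equation from the BDM and KCC equations removes the quadratic terms:
-420.6 x − 32.8 y = 8747.99
-309.2 x + 151.6 y = -1897.21
Solving the 2×2 system: x ≈ -17.1, y ≈ -47.4 km.

-17.1 km east, -47.4 km north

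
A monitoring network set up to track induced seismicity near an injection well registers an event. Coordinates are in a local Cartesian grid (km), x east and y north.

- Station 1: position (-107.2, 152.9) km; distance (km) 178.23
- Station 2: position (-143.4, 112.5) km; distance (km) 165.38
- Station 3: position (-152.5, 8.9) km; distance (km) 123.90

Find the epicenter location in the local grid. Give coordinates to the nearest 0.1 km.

x ≈ -29.7 km, y ≈ -7.6 km

Circle about each station: (x + 107.2)² + (y − 152.9)² = 178.23²; (x + 143.4)² + (y − 112.5)² = 165.38²; (x + 152.5)² + (y − 8.9)² = 123.90².
Subtracting the Station 1 equation from the Station 2 and Station 3 equations removes the quadratic terms:
-72.4 x − 80.8 y = 2764.95
-90.6 x − 288.0 y = 4879.93
Solving the 2×2 system: x ≈ -29.7, y ≈ -7.6 km.
Check against Station 1 (with the unrounded x, y): √((x + 107.2)²+(y − 152.9)²) = 178.22 ≈ 178.23 km. ✓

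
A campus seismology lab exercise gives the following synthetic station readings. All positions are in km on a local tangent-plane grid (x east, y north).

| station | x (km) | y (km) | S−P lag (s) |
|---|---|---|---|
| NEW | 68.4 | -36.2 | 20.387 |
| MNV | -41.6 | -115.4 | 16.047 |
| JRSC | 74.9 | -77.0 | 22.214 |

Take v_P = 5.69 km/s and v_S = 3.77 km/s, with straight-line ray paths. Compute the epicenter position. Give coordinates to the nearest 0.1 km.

Distance from S−P lag: d = Δt · v_P v_S / (v_P − v_S) = Δt · (5.69·3.77)/(5.69−3.77) ≈ 11.1726·Δt.
So d_NEW = 227.77, d_MNV = 179.29, d_JRSC = 248.19 km.
Circle about each station: (x − 68.4)² + (y + 36.2)² = 227.77²; (x + 41.6)² + (y + 115.4)² = 179.29²; (x − 74.9)² + (y + 77.0)² = 248.19².
Subtracting the NEW equation from the MNV and JRSC equations removes the quadratic terms:
-220.0 x − 158.4 y = 28792.99
13.0 x − 81.6 y = -4169.09
Solving the 2×2 system: x ≈ -150.4, y ≈ 27.1 km.

x ≈ -150.4 km, y ≈ 27.1 km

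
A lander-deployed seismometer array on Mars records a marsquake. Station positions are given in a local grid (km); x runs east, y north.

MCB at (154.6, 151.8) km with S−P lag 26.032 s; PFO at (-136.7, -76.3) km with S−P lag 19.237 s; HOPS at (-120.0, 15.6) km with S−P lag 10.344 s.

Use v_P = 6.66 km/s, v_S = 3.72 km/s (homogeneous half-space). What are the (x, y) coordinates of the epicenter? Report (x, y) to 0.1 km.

Distance from S−P lag: d = Δt · v_P v_S / (v_P − v_S) = Δt · (6.66·3.72)/(6.66−3.72) ≈ 8.4269·Δt.
So d_MCB = 219.37, d_PFO = 162.11, d_HOPS = 87.17 km.
Circle about each station: (x − 154.6)² + (y − 151.8)² = 219.37²; (x + 136.7)² + (y + 76.3)² = 162.11²; (x + 120.0)² + (y − 15.6)² = 87.17².
Subtracting the MCB equation from the PFO and HOPS equations removes the quadratic terms:
-582.6 x − 456.2 y = -592.28
-549.2 x − 272.4 y = 8223.55
Solving the 2×2 system: x ≈ -42.6, y ≈ 55.7 km.

x ≈ -42.6 km, y ≈ 55.7 km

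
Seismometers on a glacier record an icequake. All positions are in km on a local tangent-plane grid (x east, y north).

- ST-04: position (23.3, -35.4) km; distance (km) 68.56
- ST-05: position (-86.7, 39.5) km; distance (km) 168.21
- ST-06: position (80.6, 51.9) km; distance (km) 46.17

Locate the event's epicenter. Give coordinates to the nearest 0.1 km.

78.1 km east, 5.8 km north

Circle about each station: (x − 23.3)² + (y + 35.4)² = 68.56²; (x + 86.7)² + (y − 39.5)² = 168.21²; (x − 80.6)² + (y − 51.9)² = 46.17².
Subtracting pairs of circle equations eliminates x²+y² and gives linear equations (the radical axes):
-220.0 x + 149.8 y = -16313.04
114.6 x + 174.6 y = 9962.72
Solving the 2×2 system: x ≈ 78.1, y ≈ 5.8 km.
Check against ST-04 (with the unrounded x, y): √((x − 23.3)²+(y + 35.4)²) = 68.56 ≈ 68.56 km. ✓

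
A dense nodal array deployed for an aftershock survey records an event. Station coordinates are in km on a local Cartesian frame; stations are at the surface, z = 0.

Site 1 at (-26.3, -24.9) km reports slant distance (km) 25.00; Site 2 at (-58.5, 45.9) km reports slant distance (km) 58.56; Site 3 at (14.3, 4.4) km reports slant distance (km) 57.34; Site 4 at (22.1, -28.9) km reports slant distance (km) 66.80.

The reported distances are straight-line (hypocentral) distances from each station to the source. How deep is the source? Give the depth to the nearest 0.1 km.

z ≈ 12.5 km

Each station gives a sphere (x−x_i)² + (y−y_i)² + z² = d_i² (stations at z=0).
Subtracting the Site 1 sphere from Site 2 and Site 3: z² cancels, leaving linear equations in x and y:
-64.4 x + 141.6 y = 1413.09
81.2 x + 58.6 y = -3750.73
Solving: x ≈ -40.199, y ≈ -8.303 km (keep extra digits for the depth step; rounded: -40.2, -8.3).
Then from the Site 1 sphere: z² = 25.00² − (x + 26.3)² − (y + 24.9)² with x = -40.199, y = -8.303, so z ≈ 12.504 ≈ 12.5 km.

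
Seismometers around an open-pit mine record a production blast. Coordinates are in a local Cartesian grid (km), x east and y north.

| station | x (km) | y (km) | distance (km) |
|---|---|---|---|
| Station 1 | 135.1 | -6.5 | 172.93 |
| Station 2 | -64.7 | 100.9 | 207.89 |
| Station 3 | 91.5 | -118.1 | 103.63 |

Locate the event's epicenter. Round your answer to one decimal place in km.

Circle about each station: (x − 135.1)² + (y + 6.5)² = 172.93²; (x + 64.7)² + (y − 100.9)² = 207.89²; (x − 91.5)² + (y + 118.1)² = 103.63².
Subtracting the Station 1 equation from the Station 2 and Station 3 equations removes the quadratic terms:
-399.6 x + 214.8 y = -17240.83
-87.2 x − 223.2 y = 23191.21
Solving the 2×2 system: x ≈ -10.5, y ≈ -99.8 km.
Check against Station 1 (with the unrounded x, y): √((x − 135.1)²+(y + 6.5)²) = 172.93 ≈ 172.93 km. ✓

x ≈ -10.5 km, y ≈ -99.8 km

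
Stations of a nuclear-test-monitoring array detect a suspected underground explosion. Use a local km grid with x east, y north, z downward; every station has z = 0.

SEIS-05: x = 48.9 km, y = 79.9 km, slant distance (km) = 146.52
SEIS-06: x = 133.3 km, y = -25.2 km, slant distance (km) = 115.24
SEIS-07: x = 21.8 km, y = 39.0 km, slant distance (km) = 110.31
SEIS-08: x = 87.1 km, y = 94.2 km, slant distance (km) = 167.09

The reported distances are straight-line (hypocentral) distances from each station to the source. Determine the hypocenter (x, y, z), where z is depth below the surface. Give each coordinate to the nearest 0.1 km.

Each station gives a sphere (x−x_i)² + (y−y_i)² + z² = d_i² (stations at z=0).
Subtracting the SEIS-05 sphere from SEIS-06 and SEIS-07: z² cancels, leaving linear equations in x and y:
168.8 x − 210.2 y = 17816.56
-54.2 x − 81.8 y = 2520.83
Solving: x ≈ 36.805, y ≈ -55.204 km (keep extra digits for the depth step; rounded: 36.8, -55.2).
Then from the SEIS-05 sphere: z² = 146.52² − (x − 48.9)² − (y − 79.9)² with x = 36.805, y = -55.204, so z ≈ 55.396 ≈ 55.4 km.
Check against SEIS-08 (with the unrounded solution): distance 167.09 ≈ 167.09 km. ✓

x ≈ 36.8 km, y ≈ -55.2 km, depth ≈ 55.4 km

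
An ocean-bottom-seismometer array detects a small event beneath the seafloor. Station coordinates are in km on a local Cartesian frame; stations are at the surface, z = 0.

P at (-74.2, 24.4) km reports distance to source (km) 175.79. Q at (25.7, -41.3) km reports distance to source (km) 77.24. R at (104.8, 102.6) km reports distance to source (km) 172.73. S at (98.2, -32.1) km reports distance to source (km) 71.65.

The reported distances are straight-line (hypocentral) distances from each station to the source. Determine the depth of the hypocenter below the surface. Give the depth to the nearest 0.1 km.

z ≈ 61.8 km

Each station gives a sphere (x−x_i)² + (y−y_i)² + z² = d_i² (stations at z=0).
Subtracting the P sphere from Q and R: z² cancels, leaving linear equations in x and y:
199.8 x − 131.4 y = 21201.29
358.0 x + 156.4 y = 16475.27
Solving: x ≈ 70.006, y ≈ -54.902 km (keep extra digits for the depth step; rounded: 70.0, -54.9).
Then from the P sphere: z² = 175.79² − (x + 74.2)² − (y − 24.4)² with x = 70.006, y = -54.902, so z ≈ 61.790 ≈ 61.8 km.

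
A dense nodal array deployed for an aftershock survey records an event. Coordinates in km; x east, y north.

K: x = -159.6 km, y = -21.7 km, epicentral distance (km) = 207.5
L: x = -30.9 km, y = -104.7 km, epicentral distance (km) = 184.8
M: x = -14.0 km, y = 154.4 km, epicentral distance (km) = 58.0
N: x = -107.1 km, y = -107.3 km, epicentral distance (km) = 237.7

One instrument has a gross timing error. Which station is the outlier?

Solve using three stations at a time. Using K, M, N (subtract circle equations pairwise → linear system) gives (x, y) ≈ (8.0, 100.7).
Distances from that point to each station vs reported:
  K: calculated 207.5 vs reported 207.5 → residual 0.0 km
  L: calculated 209.0 vs reported 184.8 → residual 24.2 km
  M: calculated 58.0 vs reported 58.0 → residual 0.0 km
  N: calculated 237.7 vs reported 237.7 → residual 0.0 km
K, M, N are mutually consistent (residuals ≈ 0); L is off by 24.2 km.

L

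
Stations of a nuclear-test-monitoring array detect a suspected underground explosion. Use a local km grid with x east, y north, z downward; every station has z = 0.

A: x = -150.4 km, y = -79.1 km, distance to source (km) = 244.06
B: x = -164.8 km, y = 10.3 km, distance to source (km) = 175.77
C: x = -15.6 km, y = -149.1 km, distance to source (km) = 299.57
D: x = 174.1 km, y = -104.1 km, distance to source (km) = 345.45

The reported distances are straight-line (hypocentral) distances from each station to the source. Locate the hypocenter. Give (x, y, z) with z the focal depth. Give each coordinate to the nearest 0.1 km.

x ≈ -62.3 km, y ≈ 141.3 km, depth ≈ 56.8 km

Each station gives a sphere (x−x_i)² + (y−y_i)² + z² = d_i² (stations at z=0).
Subtracting the A sphere from B and C: z² cancels, leaving linear equations in x and y:
-28.8 x + 178.8 y = 27058.35
269.6 x − 140.0 y = -36579.70
Solving: x ≈ -62.308, y ≈ 141.297 km (keep extra digits for the depth step; rounded: -62.3, 141.3).
Then from the A sphere: z² = 244.06² − (x + 150.4)² − (y + 79.1)² with x = -62.308, y = 141.297, so z ≈ 56.835 ≈ 56.8 km.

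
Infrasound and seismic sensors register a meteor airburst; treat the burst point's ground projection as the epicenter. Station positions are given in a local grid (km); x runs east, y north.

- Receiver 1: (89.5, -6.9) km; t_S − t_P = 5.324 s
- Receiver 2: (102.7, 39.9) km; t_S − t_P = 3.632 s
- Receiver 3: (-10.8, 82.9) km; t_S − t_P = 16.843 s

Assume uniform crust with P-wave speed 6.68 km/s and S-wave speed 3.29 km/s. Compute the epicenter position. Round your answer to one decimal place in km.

Distance from S−P lag: d = Δt · v_P v_S / (v_P − v_S) = Δt · (6.68·3.29)/(6.68−3.29) ≈ 6.4829·Δt.
So d_Receiver 1 = 34.52, d_Receiver 2 = 23.55, d_Receiver 3 = 109.19 km.
Circle about each station: (x − 89.5)² + (y + 6.9)² = 34.52²; (x − 102.7)² + (y − 39.9)² = 23.55²; (x + 10.8)² + (y − 82.9)² = 109.19².
Subtracting pairs of circle equations eliminates x²+y² and gives linear equations (the radical axes):
26.4 x + 93.6 y = 4718.47
-200.6 x + 179.6 y = -11799.64
Solving the 2×2 system: x ≈ 83.0, y ≈ 27.0 km.
Check against Receiver 1 (with the unrounded x, y): √((x − 89.5)²+(y + 6.9)²) = 34.52 ≈ 34.52 km. ✓

x ≈ 83.0 km, y ≈ 27.0 km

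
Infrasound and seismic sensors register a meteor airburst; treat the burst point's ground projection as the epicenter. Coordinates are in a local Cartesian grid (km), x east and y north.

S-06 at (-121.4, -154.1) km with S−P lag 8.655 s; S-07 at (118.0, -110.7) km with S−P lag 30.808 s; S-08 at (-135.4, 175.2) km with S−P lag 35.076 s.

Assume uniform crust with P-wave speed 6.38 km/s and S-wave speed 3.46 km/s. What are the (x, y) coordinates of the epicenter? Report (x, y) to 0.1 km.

x ≈ -113.9 km, y ≈ -89.1 km

Distance from S−P lag: d = Δt · v_P v_S / (v_P − v_S) = Δt · (6.38·3.46)/(6.38−3.46) ≈ 7.5599·Δt.
So d_S-06 = 65.43, d_S-07 = 232.90, d_S-08 = 265.17 km.
Circle about each station: (x + 121.4)² + (y + 154.1)² = 65.43²; (x − 118.0)² + (y + 110.7)² = 232.90²; (x + 135.4)² + (y − 175.2)² = 265.17².
Subtracting pairs of circle equations eliminates x²+y² and gives linear equations (the radical axes):
478.8 x + 86.8 y = -62267.61
-28.0 x + 658.6 y = -55490.61
Solving the 2×2 system: x ≈ -113.9, y ≈ -89.1 km.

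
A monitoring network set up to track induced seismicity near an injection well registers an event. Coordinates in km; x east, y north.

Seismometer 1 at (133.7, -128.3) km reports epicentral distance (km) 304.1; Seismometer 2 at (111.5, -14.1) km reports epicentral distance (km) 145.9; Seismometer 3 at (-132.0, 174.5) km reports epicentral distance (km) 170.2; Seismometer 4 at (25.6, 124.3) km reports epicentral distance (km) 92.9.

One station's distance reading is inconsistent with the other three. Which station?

Seismometer 1

Solve using three stations at a time. Using Seismometer 2, Seismometer 3, Seismometer 4 (subtract circle equations pairwise → linear system) gives (x, y) ≈ (-22.1, 44.6).
Distances from that point to each station vs reported:
  Seismometer 1: calculated 232.7 vs reported 304.1 → residual 71.4 km
  Seismometer 2: calculated 145.9 vs reported 145.9 → residual 0.0 km
  Seismometer 3: calculated 170.2 vs reported 170.2 → residual 0.0 km
  Seismometer 4: calculated 92.9 vs reported 92.9 → residual 0.0 km
Seismometer 2, Seismometer 3, Seismometer 4 are mutually consistent (residuals ≈ 0); Seismometer 1 is off by 71.4 km.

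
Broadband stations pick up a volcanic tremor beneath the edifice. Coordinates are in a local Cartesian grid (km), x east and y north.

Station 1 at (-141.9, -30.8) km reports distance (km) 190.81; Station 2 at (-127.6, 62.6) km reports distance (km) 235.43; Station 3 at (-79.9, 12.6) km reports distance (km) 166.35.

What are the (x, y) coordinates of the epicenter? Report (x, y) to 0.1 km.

31.1 km east, -111.3 km north

Circle about each station: (x + 141.9)² + (y + 30.8)² = 190.81²; (x + 127.6)² + (y − 62.6)² = 235.43²; (x + 79.9)² + (y − 12.6)² = 166.35².
Subtracting the Station 1 equation from the Station 2 and Station 3 equations removes the quadratic terms:
28.6 x + 186.8 y = -19902.56
124.0 x + 86.8 y = -5805.35
Solving the 2×2 system: x ≈ 31.1, y ≈ -111.3 km.
Check against Station 1 (with the unrounded x, y): √((x + 141.9)²+(y + 30.8)²) = 190.81 ≈ 190.81 km. ✓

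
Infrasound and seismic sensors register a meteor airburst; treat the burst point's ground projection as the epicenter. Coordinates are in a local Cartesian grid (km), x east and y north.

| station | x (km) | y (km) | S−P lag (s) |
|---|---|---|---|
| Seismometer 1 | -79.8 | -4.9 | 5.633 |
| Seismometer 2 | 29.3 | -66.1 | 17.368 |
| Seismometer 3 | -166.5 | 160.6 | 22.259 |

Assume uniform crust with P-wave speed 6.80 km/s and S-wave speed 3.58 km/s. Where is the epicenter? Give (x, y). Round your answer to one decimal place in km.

x ≈ -58.2 km, y ≈ 31.8 km

Distance from S−P lag: d = Δt · v_P v_S / (v_P − v_S) = Δt · (6.80·3.58)/(6.80−3.58) ≈ 7.5602·Δt.
So d_Seismometer 1 = 42.59, d_Seismometer 2 = 131.31, d_Seismometer 3 = 168.28 km.
Circle about each station: (x + 79.8)² + (y + 4.9)² = 42.59²; (x − 29.3)² + (y + 66.1)² = 131.31²; (x + 166.5)² + (y − 160.6)² = 168.28².
Subtracting pairs of circle equations eliminates x²+y² and gives linear equations (the radical axes):
218.2 x − 122.4 y = -16592.76
-173.4 x + 331.0 y = 20618.31
Solving the 2×2 system: x ≈ -58.2, y ≈ 31.8 km.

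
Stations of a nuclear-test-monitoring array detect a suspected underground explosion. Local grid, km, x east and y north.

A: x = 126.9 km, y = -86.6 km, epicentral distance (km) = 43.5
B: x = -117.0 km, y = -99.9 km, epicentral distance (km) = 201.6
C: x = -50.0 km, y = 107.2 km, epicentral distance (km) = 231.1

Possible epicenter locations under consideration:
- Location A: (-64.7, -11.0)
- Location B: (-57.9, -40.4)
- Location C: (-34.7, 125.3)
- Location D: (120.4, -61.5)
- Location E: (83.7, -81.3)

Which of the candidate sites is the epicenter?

Location E

For each candidate, compare |candidate − station| to the reported distance:
Location A: residuals A 162.5, B 98.5, C 112.0 → max 162.5 km
Location B: residuals A 147.0, B 117.7, C 83.3 → max 147.0 km
Location C: residuals A 223.0, B 38.2, C 207.4 → max 223.0 km
Location D: residuals A 17.6, B 38.9, C 8.7 → max 38.9 km
Location E: residuals A 0.0, B 0.0, C 0.0 → max 0.0 km
Only Location E has all residuals ≈ 0.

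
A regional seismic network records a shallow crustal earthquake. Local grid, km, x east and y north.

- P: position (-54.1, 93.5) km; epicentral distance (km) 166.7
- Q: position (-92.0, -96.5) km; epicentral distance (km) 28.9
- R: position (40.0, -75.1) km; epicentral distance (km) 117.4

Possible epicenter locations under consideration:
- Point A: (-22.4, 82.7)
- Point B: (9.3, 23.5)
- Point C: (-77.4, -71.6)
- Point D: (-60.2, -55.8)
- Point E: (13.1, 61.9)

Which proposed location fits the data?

Point C

For each candidate, compare |candidate − station| to the reported distance:
Point A: residuals P 133.2, Q 163.3, R 52.3 → max 163.3 km
Point B: residuals P 72.3, Q 128.1, R 14.1 → max 128.1 km
Point C: residuals P 0.0, Q 0.0, R 0.1 → max 0.1 km
Point D: residuals P 17.3, Q 22.8, R 15.4 → max 22.8 km
Point E: residuals P 92.4, Q 161.2, R 22.2 → max 161.2 km
Only Point C has all residuals ≈ 0.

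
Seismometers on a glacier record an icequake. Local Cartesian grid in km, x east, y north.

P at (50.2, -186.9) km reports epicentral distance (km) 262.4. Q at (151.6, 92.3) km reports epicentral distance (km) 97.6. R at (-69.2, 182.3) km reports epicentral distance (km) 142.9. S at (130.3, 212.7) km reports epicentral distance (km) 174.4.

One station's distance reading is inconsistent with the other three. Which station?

Solve using three stations at a time. Using P, R, S (subtract circle equations pairwise → linear system) gives (x, y) ≈ (24.3, 74.2).
Distances from that point to each station vs reported:
  P: calculated 262.4 vs reported 262.4 → residual 0.0 km
  Q: calculated 128.6 vs reported 97.6 → residual 31.0 km
  R: calculated 142.9 vs reported 142.9 → residual 0.0 km
  S: calculated 174.4 vs reported 174.4 → residual 0.0 km
P, R, S are mutually consistent (residuals ≈ 0); Q is off by 31.0 km.

Q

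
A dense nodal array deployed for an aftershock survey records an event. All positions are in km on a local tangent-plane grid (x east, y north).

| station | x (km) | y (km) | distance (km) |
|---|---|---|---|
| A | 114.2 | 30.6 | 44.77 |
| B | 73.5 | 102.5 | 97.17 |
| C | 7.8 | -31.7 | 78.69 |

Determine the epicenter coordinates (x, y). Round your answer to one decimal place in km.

Circle about each station: (x − 114.2)² + (y − 30.6)² = 44.77²; (x − 73.5)² + (y − 102.5)² = 97.17²; (x − 7.8)² + (y + 31.7)² = 78.69².
Subtracting the A equation from the B and C equations removes the quadratic terms:
-81.4 x + 143.8 y = -5507.16
-212.8 x − 124.6 y = -17100.03
Solving the 2×2 system: x ≈ 77.2, y ≈ 5.4 km.
Check against A (with the unrounded x, y): √((x − 114.2)²+(y − 30.6)²) = 44.77 ≈ 44.77 km. ✓

x ≈ 77.2 km, y ≈ 5.4 km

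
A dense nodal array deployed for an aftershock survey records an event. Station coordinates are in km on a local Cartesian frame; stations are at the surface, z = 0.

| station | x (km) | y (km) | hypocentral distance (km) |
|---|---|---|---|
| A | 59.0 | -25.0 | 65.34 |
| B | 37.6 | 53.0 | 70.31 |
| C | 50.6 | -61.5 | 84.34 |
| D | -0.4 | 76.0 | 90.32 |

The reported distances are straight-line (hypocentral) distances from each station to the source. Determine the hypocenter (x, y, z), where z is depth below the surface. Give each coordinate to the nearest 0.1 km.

Each station gives a sphere (x−x_i)² + (y−y_i)² + z² = d_i² (stations at z=0).
Subtracting the A sphere from B and C: z² cancels, leaving linear equations in x and y:
-42.8 x + 156.0 y = -557.42
-16.8 x − 73.0 y = -607.31
Solving: x ≈ 23.573, y ≈ 2.894 km (keep extra digits for the depth step; rounded: 23.6, 2.9).
Then from the A sphere: z² = 65.34² − (x − 59.0)² − (y + 25.0)² with x = 23.573, y = 2.894, so z ≈ 47.288 ≈ 47.3 km.
Check against D (with the unrounded solution): distance 90.31 ≈ 90.32 km. ✓

(23.6, 2.9, 47.3)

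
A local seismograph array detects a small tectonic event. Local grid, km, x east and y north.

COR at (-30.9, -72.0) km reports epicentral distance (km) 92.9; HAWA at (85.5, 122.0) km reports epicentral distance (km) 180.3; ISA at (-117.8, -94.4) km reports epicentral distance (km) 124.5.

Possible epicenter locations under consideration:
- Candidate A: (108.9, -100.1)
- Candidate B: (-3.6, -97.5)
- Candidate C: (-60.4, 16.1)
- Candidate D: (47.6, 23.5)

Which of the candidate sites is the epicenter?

For each candidate, compare |candidate − station| to the reported distance:
Candidate A: residuals COR 49.7, HAWA 43.0, ISA 102.3 → max 102.3 km
Candidate B: residuals COR 55.5, HAWA 56.6, ISA 10.3 → max 56.6 km
Candidate C: residuals COR 0.0, HAWA 0.0, ISA 0.0 → max 0.0 km
Candidate D: residuals COR 30.7, HAWA 74.8, ISA 78.6 → max 78.6 km
Only Candidate C has all residuals ≈ 0.

Candidate C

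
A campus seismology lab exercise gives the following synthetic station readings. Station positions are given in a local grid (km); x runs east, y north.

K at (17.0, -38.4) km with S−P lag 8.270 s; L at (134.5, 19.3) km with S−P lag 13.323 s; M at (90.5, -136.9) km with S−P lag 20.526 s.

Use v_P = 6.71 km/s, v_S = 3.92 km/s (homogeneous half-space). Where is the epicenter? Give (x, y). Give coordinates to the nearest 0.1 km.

10.5 km east, 39.3 km north

Distance from S−P lag: d = Δt · v_P v_S / (v_P − v_S) = Δt · (6.71·3.92)/(6.71−3.92) ≈ 9.4277·Δt.
So d_K = 77.97, d_L = 125.60, d_M = 193.51 km.
Circle about each station: (x − 17.0)² + (y + 38.4)² = 77.97²; (x − 134.5)² + (y − 19.3)² = 125.60²; (x − 90.5)² + (y + 136.9)² = 193.51².
Subtracting the K equation from the L and M equations removes the quadratic terms:
235.0 x + 115.4 y = 7003.14
147.0 x − 197.0 y = -6198.50
Solving the 2×2 system: x ≈ 10.5, y ≈ 39.3 km.
Check against K (with the unrounded x, y): √((x − 17.0)²+(y + 38.4)²) = 77.97 ≈ 77.97 km. ✓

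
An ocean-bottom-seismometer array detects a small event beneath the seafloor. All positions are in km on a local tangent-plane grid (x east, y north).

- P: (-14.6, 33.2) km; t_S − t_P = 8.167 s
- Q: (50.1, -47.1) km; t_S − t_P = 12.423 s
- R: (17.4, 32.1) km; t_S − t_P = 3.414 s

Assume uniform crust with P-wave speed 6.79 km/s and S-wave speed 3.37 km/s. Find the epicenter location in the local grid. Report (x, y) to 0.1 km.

40.0 km east, 35.4 km north

Distance from S−P lag: d = Δt · v_P v_S / (v_P − v_S) = Δt · (6.79·3.37)/(6.79−3.37) ≈ 6.6907·Δt.
So d_P = 54.64, d_Q = 83.12, d_R = 22.84 km.
Circle about each station: (x + 14.6)² + (y − 33.2)² = 54.64²; (x − 50.1)² + (y + 47.1)² = 83.12²; (x − 17.4)² + (y − 32.1)² = 22.84².
Subtracting the P equation from the Q and R equations removes the quadratic terms:
129.4 x − 160.6 y = -510.38
64.0 x − 2.2 y = 2481.63
Solving the 2×2 system: x ≈ 40.0, y ≈ 35.4 km.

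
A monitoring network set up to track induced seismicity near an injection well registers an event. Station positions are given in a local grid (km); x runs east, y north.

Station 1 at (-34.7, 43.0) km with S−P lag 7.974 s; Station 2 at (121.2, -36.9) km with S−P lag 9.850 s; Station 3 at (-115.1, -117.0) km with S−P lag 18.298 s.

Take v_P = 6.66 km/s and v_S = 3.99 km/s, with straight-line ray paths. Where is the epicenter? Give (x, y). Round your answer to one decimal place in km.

Distance from S−P lag: d = Δt · v_P v_S / (v_P − v_S) = Δt · (6.66·3.99)/(6.66−3.99) ≈ 9.9526·Δt.
So d_Station 1 = 79.36, d_Station 2 = 98.03, d_Station 3 = 182.11 km.
Circle about each station: (x + 34.7)² + (y − 43.0)² = 79.36²; (x − 121.2)² + (y + 36.9)² = 98.03²; (x + 115.1)² + (y + 117.0)² = 182.11².
Subtracting the Station 1 equation from the Station 2 and Station 3 equations removes the quadratic terms:
311.8 x − 159.8 y = 9686.09
-160.8 x − 320.0 y = -2982.12
Solving the 2×2 system: x ≈ 28.5, y ≈ -5.0 km.

x ≈ 28.5 km, y ≈ -5.0 km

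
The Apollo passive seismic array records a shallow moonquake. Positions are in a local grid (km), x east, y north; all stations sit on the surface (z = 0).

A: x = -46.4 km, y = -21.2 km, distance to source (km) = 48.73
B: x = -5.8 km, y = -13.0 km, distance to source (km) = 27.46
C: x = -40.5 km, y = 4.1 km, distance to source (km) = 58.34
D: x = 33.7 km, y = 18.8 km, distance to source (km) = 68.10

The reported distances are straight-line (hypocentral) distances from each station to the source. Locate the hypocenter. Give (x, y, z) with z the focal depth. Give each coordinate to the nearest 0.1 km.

Each station gives a sphere (x−x_i)² + (y−y_i)² + z² = d_i² (stations at z=0).
Subtracting the A sphere from B and C: z² cancels, leaving linear equations in x and y:
81.2 x + 16.4 y = -779.20
11.8 x + 50.6 y = -1974.28
Solving: x ≈ -1.800, y ≈ -38.598 km (keep extra digits for the depth step; rounded: -1.8, -38.6).
Then from the A sphere: z² = 48.73² − (x + 46.4)² − (y + 21.2)² with x = -1.800, y = -38.598, so z ≈ 9.097 ≈ 9.1 km.

x ≈ -1.8 km, y ≈ -38.6 km, depth ≈ 9.1 km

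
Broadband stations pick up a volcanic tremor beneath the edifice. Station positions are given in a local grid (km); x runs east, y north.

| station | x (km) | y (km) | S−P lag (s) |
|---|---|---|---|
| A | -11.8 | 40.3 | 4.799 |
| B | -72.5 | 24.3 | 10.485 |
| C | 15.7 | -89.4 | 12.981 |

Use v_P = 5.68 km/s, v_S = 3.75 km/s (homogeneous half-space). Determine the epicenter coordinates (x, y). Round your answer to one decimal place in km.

Distance from S−P lag: d = Δt · v_P v_S / (v_P − v_S) = Δt · (5.68·3.75)/(5.68−3.75) ≈ 11.0363·Δt.
So d_A = 52.96, d_B = 115.72, d_C = 143.26 km.
Circle about each station: (x + 11.8)² + (y − 40.3)² = 52.96²; (x + 72.5)² + (y − 24.3)² = 115.72²; (x − 15.7)² + (y + 89.4)² = 143.26².
Subtracting pairs of circle equations eliminates x²+y² and gives linear equations (the radical axes):
-121.4 x − 32.0 y = -6502.95
55.0 x − 259.4 y = -11243.15
Solving the 2×2 system: x ≈ 39.9, y ≈ 51.8 km.
Check against A (with the unrounded x, y): √((x + 11.8)²+(y − 40.3)²) = 52.98 ≈ 52.96 km. ✓

x ≈ 39.9 km, y ≈ 51.8 km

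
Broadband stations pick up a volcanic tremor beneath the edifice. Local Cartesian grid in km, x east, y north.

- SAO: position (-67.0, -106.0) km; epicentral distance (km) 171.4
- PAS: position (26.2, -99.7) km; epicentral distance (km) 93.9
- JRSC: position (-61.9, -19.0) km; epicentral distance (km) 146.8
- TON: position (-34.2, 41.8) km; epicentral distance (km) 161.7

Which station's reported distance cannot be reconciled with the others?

Solve using three stations at a time. Using SAO, PAS, JRSC (subtract circle equations pairwise → linear system) gives (x, y) ≈ (84.7, -26.3).
Distances from that point to each station vs reported:
  SAO: calculated 171.4 vs reported 171.4 → residual 0.0 km
  PAS: calculated 93.9 vs reported 93.9 → residual 0.0 km
  JRSC: calculated 146.8 vs reported 146.8 → residual 0.0 km
  TON: calculated 137.0 vs reported 161.7 → residual 24.7 km
SAO, PAS, JRSC are mutually consistent (residuals ≈ 0); TON is off by 24.7 km.

TON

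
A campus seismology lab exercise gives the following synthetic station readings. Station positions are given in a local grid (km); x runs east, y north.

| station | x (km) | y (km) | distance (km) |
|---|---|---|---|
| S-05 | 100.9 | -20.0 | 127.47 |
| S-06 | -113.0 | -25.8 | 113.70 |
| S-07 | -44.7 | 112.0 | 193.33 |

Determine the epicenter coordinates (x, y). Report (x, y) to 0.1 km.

Circle about each station: (x − 100.9)² + (y + 20.0)² = 127.47²; (x + 113.0)² + (y + 25.8)² = 113.70²; (x + 44.7)² + (y − 112.0)² = 193.33².
Subtracting pairs of circle equations eliminates x²+y² and gives linear equations (the radical axes):
-427.8 x − 11.6 y = 6174.74
-291.2 x + 264.0 y = -17166.61
Solving the 2×2 system: x ≈ -12.3, y ≈ -78.6 km.
Check against S-05 (with the unrounded x, y): √((x − 100.9)²+(y + 20.0)²) = 127.47 ≈ 127.47 km. ✓

x ≈ -12.3 km, y ≈ -78.6 km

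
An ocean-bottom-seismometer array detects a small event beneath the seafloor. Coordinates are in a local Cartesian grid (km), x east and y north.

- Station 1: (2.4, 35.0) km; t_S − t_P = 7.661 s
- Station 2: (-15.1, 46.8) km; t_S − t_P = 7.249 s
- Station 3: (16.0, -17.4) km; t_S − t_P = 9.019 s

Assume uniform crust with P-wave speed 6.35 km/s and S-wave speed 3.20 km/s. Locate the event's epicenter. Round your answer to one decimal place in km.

Distance from S−P lag: d = Δt · v_P v_S / (v_P − v_S) = Δt · (6.35·3.20)/(6.35−3.20) ≈ 6.4508·Δt.
So d_Station 1 = 49.42, d_Station 2 = 46.76, d_Station 3 = 58.18 km.
Circle about each station: (x − 2.4)² + (y − 35.0)² = 49.42²; (x + 15.1)² + (y − 46.8)² = 46.76²; (x − 16.0)² + (y + 17.4)² = 58.18².
Subtracting pairs of circle equations eliminates x²+y² and gives linear equations (the radical axes):
-35.0 x + 23.6 y = 1443.33
27.2 x − 104.8 y = -1614.58
Solving the 2×2 system: x ≈ -37.4, y ≈ 5.7 km.
Check against Station 1 (with the unrounded x, y): √((x − 2.4)²+(y − 35.0)²) = 49.42 ≈ 49.42 km. ✓

(-37.4, 5.7)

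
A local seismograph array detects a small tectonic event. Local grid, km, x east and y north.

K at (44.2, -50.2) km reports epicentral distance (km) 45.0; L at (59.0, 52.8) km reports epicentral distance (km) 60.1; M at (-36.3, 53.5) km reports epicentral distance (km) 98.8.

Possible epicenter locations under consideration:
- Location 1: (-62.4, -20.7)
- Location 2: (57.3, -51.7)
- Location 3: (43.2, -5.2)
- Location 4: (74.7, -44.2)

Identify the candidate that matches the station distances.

Location 3

For each candidate, compare |candidate − station| to the reported distance:
Location 1: residuals K 65.6, L 81.8, M 20.1 → max 81.8 km
Location 2: residuals K 31.8, L 44.4, M 42.0 → max 44.4 km
Location 3: residuals K 0.0, L 0.0, M 0.0 → max 0.0 km
Location 4: residuals K 13.9, L 38.2, M 49.1 → max 49.1 km
Only Location 3 has all residuals ≈ 0.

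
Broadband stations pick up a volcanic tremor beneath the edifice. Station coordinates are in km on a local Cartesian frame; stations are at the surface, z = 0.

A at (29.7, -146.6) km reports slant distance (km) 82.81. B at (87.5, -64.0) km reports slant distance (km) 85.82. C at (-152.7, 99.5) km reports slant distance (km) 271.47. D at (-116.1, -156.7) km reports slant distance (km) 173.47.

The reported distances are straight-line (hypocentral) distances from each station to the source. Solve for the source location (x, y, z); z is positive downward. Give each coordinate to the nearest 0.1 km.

Each station gives a sphere (x−x_i)² + (y−y_i)² + z² = d_i² (stations at z=0).
Subtracting the A sphere from B and C: z² cancels, leaving linear equations in x and y:
115.6 x + 165.2 y = -11128.98
-364.8 x + 492.2 y = -55994.57
Solving: x ≈ 32.200, y ≈ -89.899 km (keep extra digits for the depth step; rounded: 32.2, -89.9).
Then from the A sphere: z² = 82.81² − (x − 29.7)² − (y + 146.6)² with x = 32.200, y = -89.899, so z ≈ 60.301 ≈ 60.3 km.
Check against D (with the unrounded solution): distance 173.47 ≈ 173.47 km. ✓

x ≈ 32.2 km, y ≈ -89.9 km, depth ≈ 60.3 km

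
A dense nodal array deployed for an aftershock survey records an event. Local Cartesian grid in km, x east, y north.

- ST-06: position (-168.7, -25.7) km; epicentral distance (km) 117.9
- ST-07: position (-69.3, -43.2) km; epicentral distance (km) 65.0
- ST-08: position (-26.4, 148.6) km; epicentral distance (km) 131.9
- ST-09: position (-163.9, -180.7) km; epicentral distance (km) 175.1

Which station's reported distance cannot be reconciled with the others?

ST-09

Solve using three stations at a time. Using ST-06, ST-07, ST-08 (subtract circle equations pairwise → linear system) gives (x, y) ≈ (-60.5, 21.2).
Distances from that point to each station vs reported:
  ST-06: calculated 117.9 vs reported 117.9 → residual 0.0 km
  ST-07: calculated 65.0 vs reported 65.0 → residual 0.0 km
  ST-08: calculated 131.9 vs reported 131.9 → residual 0.0 km
  ST-09: calculated 226.8 vs reported 175.1 → residual 51.7 km
ST-06, ST-07, ST-08 are mutually consistent (residuals ≈ 0); ST-09 is off by 51.7 km.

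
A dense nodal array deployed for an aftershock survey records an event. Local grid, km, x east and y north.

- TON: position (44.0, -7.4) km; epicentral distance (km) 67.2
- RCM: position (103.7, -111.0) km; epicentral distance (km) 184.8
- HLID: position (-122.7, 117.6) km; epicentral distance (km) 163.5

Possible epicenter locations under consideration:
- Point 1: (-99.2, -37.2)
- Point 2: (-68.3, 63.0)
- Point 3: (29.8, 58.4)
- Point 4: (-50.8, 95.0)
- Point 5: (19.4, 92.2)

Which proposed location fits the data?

For each candidate, compare |candidate − station| to the reported distance:
Point 1: residuals TON 79.1, RCM 31.1, HLID 6.9 → max 79.1 km
Point 2: residuals TON 65.3, RCM 59.9, HLID 86.4 → max 86.4 km
Point 3: residuals TON 0.1, RCM 0.0, HLID 0.1 → max 0.1 km
Point 4: residuals TON 72.3, RCM 72.7, HLID 88.1 → max 88.1 km
Point 5: residuals TON 35.4, RCM 35.2, HLID 19.1 → max 35.4 km
Only Point 3 has all residuals ≈ 0.

Point 3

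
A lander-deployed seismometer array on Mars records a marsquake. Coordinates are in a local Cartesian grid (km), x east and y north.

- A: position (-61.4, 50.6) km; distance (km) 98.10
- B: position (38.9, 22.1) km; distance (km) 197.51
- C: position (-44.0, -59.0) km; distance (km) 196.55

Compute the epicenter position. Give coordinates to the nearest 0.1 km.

x ≈ -135.4 km, y ≈ 115.0 km

Circle about each station: (x + 61.4)² + (y − 50.6)² = 98.10²; (x − 38.9)² + (y − 22.1)² = 197.51²; (x + 44.0)² + (y + 59.0)² = 196.55².
Subtracting pairs of circle equations eliminates x²+y² and gives linear equations (the radical axes):
200.6 x − 57.0 y = -33715.29
34.8 x − 219.2 y = -29921.61
Solving the 2×2 system: x ≈ -135.4, y ≈ 115.0 km.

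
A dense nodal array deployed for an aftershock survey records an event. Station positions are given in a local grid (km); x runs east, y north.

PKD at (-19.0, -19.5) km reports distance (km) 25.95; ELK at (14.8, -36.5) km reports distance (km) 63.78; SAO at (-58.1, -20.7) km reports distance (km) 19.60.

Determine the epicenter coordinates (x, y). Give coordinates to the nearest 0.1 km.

Circle about each station: (x + 19.0)² + (y + 19.5)² = 25.95²; (x − 14.8)² + (y + 36.5)² = 63.78²; (x + 58.1)² + (y + 20.7)² = 19.60².
Subtracting the PKD equation from the ELK and SAO equations removes the quadratic terms:
67.6 x − 34.0 y = -2584.45
-78.2 x − 2.4 y = 3352.09
Solving the 2×2 system: x ≈ -42.6, y ≈ -8.7 km.

(-42.6, -8.7)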